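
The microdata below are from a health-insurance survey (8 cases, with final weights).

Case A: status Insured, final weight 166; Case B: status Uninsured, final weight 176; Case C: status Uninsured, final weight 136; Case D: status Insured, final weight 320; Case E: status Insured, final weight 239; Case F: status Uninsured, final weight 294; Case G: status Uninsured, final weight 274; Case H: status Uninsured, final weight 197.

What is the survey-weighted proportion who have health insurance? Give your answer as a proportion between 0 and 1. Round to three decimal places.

0.402

Sum of weights for 'Insured' = 166 + 320 + 239 = 725
Total weight = 166 + 176 + 136 + 320 + 239 + 294 + 274 + 197 = 1802
Weighted proportion = 725 / 1802 = 0.40233074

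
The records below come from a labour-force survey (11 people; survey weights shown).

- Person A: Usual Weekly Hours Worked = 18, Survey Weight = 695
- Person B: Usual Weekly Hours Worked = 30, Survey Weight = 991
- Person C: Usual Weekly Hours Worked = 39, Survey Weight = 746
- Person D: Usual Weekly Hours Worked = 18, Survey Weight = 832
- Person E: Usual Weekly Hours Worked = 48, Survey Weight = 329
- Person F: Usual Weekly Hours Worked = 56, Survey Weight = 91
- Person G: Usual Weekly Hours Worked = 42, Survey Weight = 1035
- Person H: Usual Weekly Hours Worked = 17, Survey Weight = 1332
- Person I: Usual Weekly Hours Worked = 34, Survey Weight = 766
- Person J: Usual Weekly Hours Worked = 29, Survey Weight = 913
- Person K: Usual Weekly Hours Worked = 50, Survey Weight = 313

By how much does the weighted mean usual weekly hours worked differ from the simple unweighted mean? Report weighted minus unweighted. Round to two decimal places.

Unweighted sum = 381
Unweighted mean = 381 / 11 = 34.636364
Weighted sum = 18×695 + 30×991 + 39×746 + 18×832 + 48×329 + 56×91 + 42×1035 + 17×1332 + 34×766 + 29×913 + 50×313
  = 12510 + 29730 + 29094 + 14976 + 15792 + 5096 + 43470 + 22644 + 26044 + 26477 + 15650 = 241483
Sum of weights = 695 + 991 + 746 + 832 + 329 + 91 + 1035 + 1332 + 766 + 913 + 313 = 8043
Weighted mean = 241483 / 8043 = 30.023996
Difference (weighted minus unweighted) = -4.6123676

-4.61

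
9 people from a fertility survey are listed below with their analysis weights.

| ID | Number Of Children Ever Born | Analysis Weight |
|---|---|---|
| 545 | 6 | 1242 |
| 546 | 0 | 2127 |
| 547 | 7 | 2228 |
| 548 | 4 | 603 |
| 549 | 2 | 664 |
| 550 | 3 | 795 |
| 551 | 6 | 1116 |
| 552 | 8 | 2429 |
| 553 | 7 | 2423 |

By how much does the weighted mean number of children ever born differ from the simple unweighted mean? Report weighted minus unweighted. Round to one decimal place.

Unweighted sum = 43
Unweighted mean = 43 / 9 = 4.7777778
Weighted sum = 6×1242 + 0×2127 + 7×2228 + 4×603 + 2×664 + 3×795 + 6×1116 + 8×2429 + 7×2423
  = 72262
Sum of weights = 1242 + 2127 + 2228 + 603 + 664 + 795 + 1116 + 2429 + 2423 = 13627
Weighted mean = 72262 / 13627 = 5.3028546
Difference (weighted minus unweighted) = 0.52507685

0.5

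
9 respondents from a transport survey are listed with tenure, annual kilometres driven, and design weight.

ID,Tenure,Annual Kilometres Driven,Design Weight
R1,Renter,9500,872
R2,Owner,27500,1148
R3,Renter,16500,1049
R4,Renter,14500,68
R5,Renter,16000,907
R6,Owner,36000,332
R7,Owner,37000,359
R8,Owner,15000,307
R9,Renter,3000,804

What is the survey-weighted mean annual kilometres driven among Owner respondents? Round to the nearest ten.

28620

Owner rows: R2, R6, R7, R8
Weighted sum = 27500×1148 + 36000×332 + 37000×359 + 15000×307
  = 31570000 + 11952000 + 13283000 + 4605000 = 61410000
Sum of weights = 1148 + 332 + 359 + 307 = 2146
Weighted mean = 61410000 / 2146 = 28616.03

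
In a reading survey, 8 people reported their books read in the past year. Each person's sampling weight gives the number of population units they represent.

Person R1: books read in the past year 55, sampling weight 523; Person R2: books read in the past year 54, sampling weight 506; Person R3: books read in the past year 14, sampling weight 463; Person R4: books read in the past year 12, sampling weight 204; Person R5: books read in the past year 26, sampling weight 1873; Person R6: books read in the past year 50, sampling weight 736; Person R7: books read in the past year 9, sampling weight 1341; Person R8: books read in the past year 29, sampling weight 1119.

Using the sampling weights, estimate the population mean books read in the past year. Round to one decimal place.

28.8

Weighted sum = 55×523 + 54×506 + 14×463 + 12×204 + 26×1873 + 50×736 + 9×1341 + 29×1119
  = 195037
Sum of weights = 6765
Weighted mean = 195037 / 6765 = 28.830303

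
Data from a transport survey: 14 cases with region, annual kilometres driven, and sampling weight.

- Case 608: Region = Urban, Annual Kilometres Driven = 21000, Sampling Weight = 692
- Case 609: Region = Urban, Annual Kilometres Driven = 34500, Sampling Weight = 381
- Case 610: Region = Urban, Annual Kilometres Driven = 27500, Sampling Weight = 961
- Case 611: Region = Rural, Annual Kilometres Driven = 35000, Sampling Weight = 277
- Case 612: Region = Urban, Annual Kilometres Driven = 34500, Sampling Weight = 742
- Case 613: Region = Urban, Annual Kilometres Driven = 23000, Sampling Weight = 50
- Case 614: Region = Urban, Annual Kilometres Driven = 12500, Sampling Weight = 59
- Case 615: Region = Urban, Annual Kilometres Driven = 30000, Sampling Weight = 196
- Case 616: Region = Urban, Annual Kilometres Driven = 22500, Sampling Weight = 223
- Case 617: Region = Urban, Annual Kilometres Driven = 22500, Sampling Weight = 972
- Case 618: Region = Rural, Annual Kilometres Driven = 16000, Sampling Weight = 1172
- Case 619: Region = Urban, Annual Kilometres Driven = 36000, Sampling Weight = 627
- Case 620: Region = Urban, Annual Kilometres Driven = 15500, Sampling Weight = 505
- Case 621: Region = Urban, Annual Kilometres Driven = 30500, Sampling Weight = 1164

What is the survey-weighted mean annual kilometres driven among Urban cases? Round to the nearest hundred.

Urban rows: 608, 609, 610, 612, 613, 614, 615, 616, 617, 619, 620, 621
Weighted sum = 21000×692 + 34500×381 + 27500×961 + 34500×742 + 23000×50 + 12500×59 + 30000×196 + 22500×223 + 22500×972 + 36000×627 + 15500×505 + 30500×1164
  = 14532000 + 13144500 + 26427500 + 25599000 + 1150000 + 737500 + 5880000 + 5017500 + 21870000 + 22572000 + 7827500 + 35502000 = 180259500
Sum of weights = 692 + 381 + 961 + 742 + 50 + 59 + 196 + 223 + 972 + 627 + 505 + 1164 = 6572
Weighted mean = 180259500 / 6572 = 27428.408

27400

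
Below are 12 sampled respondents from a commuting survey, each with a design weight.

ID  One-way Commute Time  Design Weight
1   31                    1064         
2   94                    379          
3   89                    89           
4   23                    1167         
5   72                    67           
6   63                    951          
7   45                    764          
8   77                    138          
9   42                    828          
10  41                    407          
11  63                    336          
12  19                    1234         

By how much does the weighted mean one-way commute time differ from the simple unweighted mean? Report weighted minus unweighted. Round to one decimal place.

-13.3

Unweighted sum = 31 + 94 + 89 + 23 + 72 + 63 + 45 + 77 + 42 + 41 + 63 + 19 = 659
Unweighted mean = 659 / 12 = 54.916667
Weighted sum = 31×1064 + 94×379 + 89×89 + 23×1167 + 72×67 + 63×951 + 45×764 + 77×138 + 42×828 + 41×407 + 63×336 + 19×1234
  = 309192
Sum of weights = 1064 + 379 + 89 + 1167 + 67 + 951 + 764 + 138 + 828 + 407 + 336 + 1234 = 7424
Weighted mean = 309192 / 7424 = 41.647629
Difference (weighted minus unweighted) = -13.269037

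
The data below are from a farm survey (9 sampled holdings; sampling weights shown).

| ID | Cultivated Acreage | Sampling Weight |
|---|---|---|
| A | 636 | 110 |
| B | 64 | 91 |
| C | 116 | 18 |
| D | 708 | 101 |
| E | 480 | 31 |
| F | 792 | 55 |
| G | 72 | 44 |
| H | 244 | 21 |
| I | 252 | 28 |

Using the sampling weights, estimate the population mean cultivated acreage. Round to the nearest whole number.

Weighted sum = 636×110 + 64×91 + 116×18 + 708×101 + 480×31 + 792×55 + 72×44 + 244×21 + 252×28
  = 69960 + 5824 + 2088 + 71508 + 14880 + 43560 + 3168 + 5124 + 7056 = 223168
Sum of weights = 110 + 91 + 18 + 101 + 31 + 55 + 44 + 21 + 28 = 499
Weighted mean = 223168 / 499 = 447.23046

447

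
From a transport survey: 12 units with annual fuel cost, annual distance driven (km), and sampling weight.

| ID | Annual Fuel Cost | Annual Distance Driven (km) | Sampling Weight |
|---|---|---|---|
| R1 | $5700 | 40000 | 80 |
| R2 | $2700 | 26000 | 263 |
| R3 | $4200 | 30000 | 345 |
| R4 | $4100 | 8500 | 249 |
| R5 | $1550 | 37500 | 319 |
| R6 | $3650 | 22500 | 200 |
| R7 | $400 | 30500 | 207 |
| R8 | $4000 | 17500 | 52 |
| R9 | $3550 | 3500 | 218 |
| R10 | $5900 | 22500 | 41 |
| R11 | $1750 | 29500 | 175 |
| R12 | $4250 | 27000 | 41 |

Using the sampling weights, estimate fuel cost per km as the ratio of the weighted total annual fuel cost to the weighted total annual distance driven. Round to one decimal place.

0.1

Σ wᵢ·y = 5700×80 + 2700×263 + 4200×345 + 4100×249 + 1550×319 + 3650×200 + 400×207 + 4000×52 + 3550×218 + 5900×41 + 1750×175 + 4250×41
  = 456000 + 710100 + 1449000 + 1020900 + 494450 + 730000 + 82800 + 208000 + 773900 + 241900 + 306250 + 174250 = 6647550
Σ wᵢ·x = 40000×80 + 26000×263 + 30000×345 + 8500×249 + 37500×319 + 22500×200 + 30500×207 + 17500×52 + 3500×218 + 22500×41 + 29500×175 + 27000×41
  = 54145500
Ratio = 6647550 / 54145500 = 0.12277198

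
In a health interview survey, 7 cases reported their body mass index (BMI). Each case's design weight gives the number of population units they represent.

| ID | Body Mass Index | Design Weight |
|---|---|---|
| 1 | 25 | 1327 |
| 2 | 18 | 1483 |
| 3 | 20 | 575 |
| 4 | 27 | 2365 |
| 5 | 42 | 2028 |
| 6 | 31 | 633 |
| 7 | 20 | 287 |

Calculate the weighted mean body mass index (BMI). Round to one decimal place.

Weighted sum = 25×1327 + 18×1483 + 20×575 + 27×2365 + 42×2028 + 31×633 + 20×287
  = 245763
Sum of weights = 1327 + 1483 + 575 + 2365 + 2028 + 633 + 287 = 8698
Weighted mean = 245763 / 8698 = 28.255116

28.3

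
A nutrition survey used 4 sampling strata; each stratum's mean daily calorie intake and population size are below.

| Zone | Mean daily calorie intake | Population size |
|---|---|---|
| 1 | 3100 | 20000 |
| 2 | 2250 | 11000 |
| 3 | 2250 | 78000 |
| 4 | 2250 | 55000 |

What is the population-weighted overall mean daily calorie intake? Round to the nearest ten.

Σ Nₕ·x̄ₕ = 386000000
Σ Nₕ = 20000 + 11000 + 78000 + 55000 = 164000
Overall mean = 386000000 / 164000 = 2353.6585

2350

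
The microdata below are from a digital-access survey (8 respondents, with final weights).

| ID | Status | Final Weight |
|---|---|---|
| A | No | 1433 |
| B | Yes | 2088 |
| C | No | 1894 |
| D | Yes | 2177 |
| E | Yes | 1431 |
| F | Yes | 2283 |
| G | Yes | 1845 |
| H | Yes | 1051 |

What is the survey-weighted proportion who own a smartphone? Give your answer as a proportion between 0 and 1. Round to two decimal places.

Sum of weights for 'Yes' = 2088 + 2177 + 1431 + 2283 + 1845 + 1051 = 10875
Total weight = 1433 + 2088 + 1894 + 2177 + 1431 + 2283 + 1845 + 1051 = 14202
Weighted proportion = 10875 / 14202 = 0.76573722

0.77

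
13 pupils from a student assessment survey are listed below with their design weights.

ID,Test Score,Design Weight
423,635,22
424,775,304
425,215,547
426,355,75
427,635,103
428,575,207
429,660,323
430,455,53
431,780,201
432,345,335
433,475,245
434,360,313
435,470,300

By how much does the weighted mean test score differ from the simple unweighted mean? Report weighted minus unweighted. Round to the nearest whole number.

-37

Unweighted sum = 6735
Unweighted mean = 6735 / 13 = 518.07692
Weighted sum = 1457935
Sum of weights = 3028
Weighted mean = 1457935 / 3028 = 481.48448
Difference (weighted minus unweighted) = -36.592445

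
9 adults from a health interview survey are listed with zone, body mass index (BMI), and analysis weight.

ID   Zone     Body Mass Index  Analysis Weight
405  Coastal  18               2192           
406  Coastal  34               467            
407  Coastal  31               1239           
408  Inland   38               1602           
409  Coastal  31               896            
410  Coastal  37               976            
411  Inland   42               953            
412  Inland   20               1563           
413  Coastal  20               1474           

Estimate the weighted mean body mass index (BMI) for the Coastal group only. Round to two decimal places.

Coastal rows: 405, 406, 407, 409, 410, 413
Weighted sum = 187111
Sum of weights = 2192 + 467 + 1239 + 896 + 976 + 1474 = 7244
Weighted mean = 187111 / 7244 = 25.82979

25.83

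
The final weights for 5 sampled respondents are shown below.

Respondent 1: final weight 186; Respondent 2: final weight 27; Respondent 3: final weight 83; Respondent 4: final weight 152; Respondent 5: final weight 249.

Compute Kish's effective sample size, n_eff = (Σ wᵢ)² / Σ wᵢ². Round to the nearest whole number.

4

Σ wᵢ = 186 + 27 + 83 + 152 + 249 = 697
Σ wᵢ² = 34596 + 729 + 6889 + 23104 + 62001 = 127319
n_eff = 697² / 127319 = 485809 / 127319 = 3.8156834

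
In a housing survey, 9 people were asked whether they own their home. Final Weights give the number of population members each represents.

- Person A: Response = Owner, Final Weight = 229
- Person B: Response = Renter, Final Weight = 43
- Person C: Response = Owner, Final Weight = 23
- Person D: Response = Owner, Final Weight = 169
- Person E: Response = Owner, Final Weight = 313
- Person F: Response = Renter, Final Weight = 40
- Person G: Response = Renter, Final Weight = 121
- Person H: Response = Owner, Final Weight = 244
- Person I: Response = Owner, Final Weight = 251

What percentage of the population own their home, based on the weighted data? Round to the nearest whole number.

86

Sum of weights for 'Owner' = 229 + 23 + 169 + 313 + 244 + 251 = 1229
Total weight = 229 + 43 + 23 + 169 + 313 + 40 + 121 + 244 + 251 = 1433
Weighted proportion = 1229 / 1433 = 0.85764131 → 85.764131%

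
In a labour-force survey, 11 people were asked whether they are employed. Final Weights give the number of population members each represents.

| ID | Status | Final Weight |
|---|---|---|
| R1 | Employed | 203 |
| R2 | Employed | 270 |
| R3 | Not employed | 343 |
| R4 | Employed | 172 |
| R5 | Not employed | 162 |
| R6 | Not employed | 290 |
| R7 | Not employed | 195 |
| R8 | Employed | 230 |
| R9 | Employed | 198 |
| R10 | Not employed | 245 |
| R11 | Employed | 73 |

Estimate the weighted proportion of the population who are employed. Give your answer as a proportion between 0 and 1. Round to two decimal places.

0.48

Sum of weights for 'Employed' = 203 + 270 + 172 + 230 + 198 + 73 = 1146
Total weight = 203 + 270 + 343 + 172 + 162 + 290 + 195 + 230 + 198 + 245 + 73 = 2381
Weighted proportion = 1146 / 2381 = 0.48131037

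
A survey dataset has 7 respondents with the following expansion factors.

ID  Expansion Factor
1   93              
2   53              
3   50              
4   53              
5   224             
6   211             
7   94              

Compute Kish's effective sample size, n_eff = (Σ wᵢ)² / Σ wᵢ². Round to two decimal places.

5.03

Σ wᵢ = 93 + 53 + 50 + 53 + 224 + 211 + 94 = 778
Σ wᵢ² = 8649 + 2809 + 2500 + 2809 + 50176 + 44521 + 8836 = 120300
n_eff = 778² / 120300 = 605284 / 120300 = 5.0314547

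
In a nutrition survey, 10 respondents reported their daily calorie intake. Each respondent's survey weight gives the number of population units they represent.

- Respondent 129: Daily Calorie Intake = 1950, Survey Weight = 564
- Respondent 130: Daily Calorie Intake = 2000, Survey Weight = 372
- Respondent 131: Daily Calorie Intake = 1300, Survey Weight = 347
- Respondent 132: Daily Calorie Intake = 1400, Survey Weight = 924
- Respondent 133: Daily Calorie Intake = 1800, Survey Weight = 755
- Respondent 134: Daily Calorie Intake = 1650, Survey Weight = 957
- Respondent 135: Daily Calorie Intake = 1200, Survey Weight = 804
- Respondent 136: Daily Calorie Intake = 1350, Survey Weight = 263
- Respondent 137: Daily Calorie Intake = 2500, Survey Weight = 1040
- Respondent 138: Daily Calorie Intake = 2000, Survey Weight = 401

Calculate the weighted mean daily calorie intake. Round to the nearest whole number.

Weighted sum = 1950×564 + 2000×372 + 1300×347 + 1400×924 + 1800×755 + 1650×957 + 1200×804 + 1350×263 + 2500×1040 + 2000×401
  = 1099800 + 744000 + 451100 + 1293600 + 1359000 + 1579050 + 964800 + 355050 + 2600000 + 802000 = 11248400
Sum of weights = 564 + 372 + 347 + 924 + 755 + 957 + 804 + 263 + 1040 + 401 = 6427
Weighted mean = 11248400 / 6427 = 1750.1789

1750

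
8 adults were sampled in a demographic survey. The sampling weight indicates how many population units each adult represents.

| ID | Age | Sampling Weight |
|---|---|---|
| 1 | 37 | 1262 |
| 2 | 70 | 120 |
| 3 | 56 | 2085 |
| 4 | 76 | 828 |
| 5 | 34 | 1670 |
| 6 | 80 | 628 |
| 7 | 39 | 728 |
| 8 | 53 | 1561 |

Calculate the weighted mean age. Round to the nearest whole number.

Weighted sum = 37×1262 + 70×120 + 56×2085 + 76×828 + 34×1670 + 80×628 + 39×728 + 53×1561
  = 46694 + 8400 + 116760 + 62928 + 56780 + 50240 + 28392 + 82733 = 452927
Sum of weights = 1262 + 120 + 2085 + 828 + 1670 + 628 + 728 + 1561 = 8882
Weighted mean = 452927 / 8882 = 50.993808

51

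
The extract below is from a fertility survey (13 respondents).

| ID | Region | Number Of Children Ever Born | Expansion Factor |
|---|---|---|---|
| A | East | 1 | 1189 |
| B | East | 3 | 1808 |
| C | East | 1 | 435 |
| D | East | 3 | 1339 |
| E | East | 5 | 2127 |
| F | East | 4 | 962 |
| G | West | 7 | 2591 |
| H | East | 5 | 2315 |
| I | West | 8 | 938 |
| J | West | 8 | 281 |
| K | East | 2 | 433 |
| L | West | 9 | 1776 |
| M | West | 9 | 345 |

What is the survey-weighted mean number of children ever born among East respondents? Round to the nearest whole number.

4

East rows: A, B, C, D, E, F, H, K
Weighted sum = 1×1189 + 3×1808 + 1×435 + 3×1339 + 5×2127 + 4×962 + 5×2315 + 2×433
  = 1189 + 5424 + 435 + 4017 + 10635 + 3848 + 11575 + 866 = 37989
Sum of weights = 1189 + 1808 + 435 + 1339 + 2127 + 962 + 2315 + 433 = 10608
Weighted mean = 37989 / 10608 = 3.5811652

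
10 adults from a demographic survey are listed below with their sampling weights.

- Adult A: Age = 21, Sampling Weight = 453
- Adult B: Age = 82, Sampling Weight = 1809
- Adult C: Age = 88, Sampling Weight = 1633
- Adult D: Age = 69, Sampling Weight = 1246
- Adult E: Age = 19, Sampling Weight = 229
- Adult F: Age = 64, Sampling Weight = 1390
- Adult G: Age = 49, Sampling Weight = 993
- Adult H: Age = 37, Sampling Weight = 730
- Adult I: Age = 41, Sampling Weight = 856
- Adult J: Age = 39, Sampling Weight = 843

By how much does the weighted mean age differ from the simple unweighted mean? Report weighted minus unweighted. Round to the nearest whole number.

Unweighted sum = 21 + 82 + 88 + 69 + 19 + 64 + 49 + 37 + 41 + 39 = 509
Unweighted mean = 509 / 10 = 50.9
Weighted sum = 21×453 + 82×1809 + 88×1633 + 69×1246 + 19×229 + 64×1390 + 49×993 + 37×730 + 41×856 + 39×843
  = 9513 + 148338 + 143704 + 85974 + 4351 + 88960 + 48657 + 27010 + 35096 + 32877 = 624480
Sum of weights = 453 + 1809 + 1633 + 1246 + 229 + 1390 + 993 + 730 + 856 + 843 = 10182
Weighted mean = 624480 / 10182 = 61.331762
Difference (weighted minus unweighted) = 10.431762

10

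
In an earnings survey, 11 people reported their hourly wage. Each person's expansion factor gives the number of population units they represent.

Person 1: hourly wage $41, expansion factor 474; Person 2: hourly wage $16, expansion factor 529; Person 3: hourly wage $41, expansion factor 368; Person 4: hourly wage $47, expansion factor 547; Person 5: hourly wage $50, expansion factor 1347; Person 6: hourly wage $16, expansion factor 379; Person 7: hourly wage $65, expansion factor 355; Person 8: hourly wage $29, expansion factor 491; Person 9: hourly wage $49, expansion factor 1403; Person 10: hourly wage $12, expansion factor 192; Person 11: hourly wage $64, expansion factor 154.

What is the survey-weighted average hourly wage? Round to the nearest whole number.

Weighted sum = 41×474 + 16×529 + 41×368 + 47×547 + 50×1347 + 16×379 + 65×355 + 29×491 + 49×1403 + 12×192 + 64×154
  = 260330
Sum of weights = 474 + 529 + 368 + 547 + 1347 + 379 + 355 + 491 + 1403 + 192 + 154 = 6239
Weighted mean = 260330 / 6239 = 41.726238

42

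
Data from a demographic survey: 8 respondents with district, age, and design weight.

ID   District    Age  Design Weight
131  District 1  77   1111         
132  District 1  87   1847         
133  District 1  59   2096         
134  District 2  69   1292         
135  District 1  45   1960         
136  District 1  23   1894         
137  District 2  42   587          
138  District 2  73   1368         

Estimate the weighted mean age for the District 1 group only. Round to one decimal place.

District 1 rows: 131, 132, 133, 135, 136
Weighted sum = 77×1111 + 87×1847 + 59×2096 + 45×1960 + 23×1894
  = 501662
Sum of weights = 1111 + 1847 + 2096 + 1960 + 1894 = 8908
Weighted mean = 501662 / 8908 = 56.315896

56.3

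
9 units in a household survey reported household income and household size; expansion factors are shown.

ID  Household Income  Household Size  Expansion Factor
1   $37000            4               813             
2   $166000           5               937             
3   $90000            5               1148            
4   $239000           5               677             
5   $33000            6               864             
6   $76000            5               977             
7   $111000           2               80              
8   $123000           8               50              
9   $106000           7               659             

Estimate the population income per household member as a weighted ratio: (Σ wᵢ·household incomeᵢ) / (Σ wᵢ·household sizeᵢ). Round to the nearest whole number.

Σ wᵢ·y = 638394000
Σ wᵢ·x = 32304
Ratio = 638394000 / 32304 = 19762.073

19762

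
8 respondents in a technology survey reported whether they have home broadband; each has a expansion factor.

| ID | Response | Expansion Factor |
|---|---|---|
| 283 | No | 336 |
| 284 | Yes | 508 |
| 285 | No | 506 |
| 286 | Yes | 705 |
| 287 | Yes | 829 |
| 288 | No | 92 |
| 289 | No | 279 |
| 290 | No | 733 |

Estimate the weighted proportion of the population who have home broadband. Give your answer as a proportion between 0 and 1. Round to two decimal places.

0.51

Sum of weights for 'Yes' = 508 + 705 + 829 = 2042
Total weight = 336 + 508 + 506 + 705 + 829 + 92 + 279 + 733 = 3988
Weighted proportion = 2042 / 3988 = 0.51203611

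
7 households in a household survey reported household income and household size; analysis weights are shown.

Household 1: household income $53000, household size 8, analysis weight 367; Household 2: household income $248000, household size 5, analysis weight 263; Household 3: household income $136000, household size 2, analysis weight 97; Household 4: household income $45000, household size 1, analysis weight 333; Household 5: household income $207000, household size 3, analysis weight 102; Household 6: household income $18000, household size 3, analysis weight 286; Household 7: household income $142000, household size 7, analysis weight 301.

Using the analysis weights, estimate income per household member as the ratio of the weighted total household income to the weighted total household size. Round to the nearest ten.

22590

Σ wᵢ·y = 53000×367 + 248000×263 + 136000×97 + 45000×333 + 207000×102 + 18000×286 + 142000×301
  = 19451000 + 65224000 + 13192000 + 14985000 + 21114000 + 5148000 + 42742000 = 181856000
Σ wᵢ·x = 8×367 + 5×263 + 2×97 + 1×333 + 3×102 + 3×286 + 7×301
  = 2936 + 1315 + 194 + 333 + 306 + 858 + 2107 = 8049
Ratio = 181856000 / 8049 = 22593.614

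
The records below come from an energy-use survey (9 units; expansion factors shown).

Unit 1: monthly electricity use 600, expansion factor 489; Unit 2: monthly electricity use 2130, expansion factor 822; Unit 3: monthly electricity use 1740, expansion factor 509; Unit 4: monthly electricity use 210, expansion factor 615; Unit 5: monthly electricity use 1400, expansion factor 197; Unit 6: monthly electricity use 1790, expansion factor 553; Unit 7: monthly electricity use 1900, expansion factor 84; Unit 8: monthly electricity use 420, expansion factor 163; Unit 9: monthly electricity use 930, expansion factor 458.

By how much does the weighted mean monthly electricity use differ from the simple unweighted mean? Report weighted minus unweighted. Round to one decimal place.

44.3

Unweighted sum = 600 + 2130 + 1740 + 210 + 1400 + 1790 + 1900 + 420 + 930 = 11120
Unweighted mean = 11120 / 9 = 1235.5556
Weighted sum = 4978740
Sum of weights = 489 + 822 + 509 + 615 + 197 + 553 + 84 + 163 + 458 = 3890
Weighted mean = 4978740 / 3890 = 1279.8817
Difference (weighted minus unweighted) = 44.326193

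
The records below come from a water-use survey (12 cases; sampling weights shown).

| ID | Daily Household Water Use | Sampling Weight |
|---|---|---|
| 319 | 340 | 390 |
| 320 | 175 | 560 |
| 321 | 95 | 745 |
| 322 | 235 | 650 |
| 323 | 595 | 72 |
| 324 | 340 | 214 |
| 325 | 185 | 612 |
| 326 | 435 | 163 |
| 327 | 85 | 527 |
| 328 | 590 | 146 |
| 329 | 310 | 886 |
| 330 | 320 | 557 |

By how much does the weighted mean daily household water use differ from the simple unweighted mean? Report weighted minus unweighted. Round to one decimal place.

Unweighted sum = 340 + 175 + 95 + 235 + 595 + 340 + 185 + 435 + 85 + 590 + 310 + 320 = 3705
Unweighted mean = 3705 / 12 = 308.75
Weighted sum = 1337685
Sum of weights = 5522
Weighted mean = 1337685 / 5522 = 242.24647
Difference (weighted minus unweighted) = -66.503531

-66.5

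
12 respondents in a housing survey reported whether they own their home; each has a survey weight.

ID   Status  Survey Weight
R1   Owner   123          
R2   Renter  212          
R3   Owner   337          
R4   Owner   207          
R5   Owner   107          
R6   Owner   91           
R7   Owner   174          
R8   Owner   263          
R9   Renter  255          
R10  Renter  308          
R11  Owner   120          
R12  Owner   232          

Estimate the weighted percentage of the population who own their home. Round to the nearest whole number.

Sum of weights for 'Owner' = 123 + 337 + 207 + 107 + 91 + 174 + 263 + 120 + 232 = 1654
Total weight = 123 + 212 + 337 + 207 + 107 + 91 + 174 + 263 + 255 + 308 + 120 + 232 = 2429
Weighted proportion = 1654 / 2429 = 0.68093866 → 68.093866%

68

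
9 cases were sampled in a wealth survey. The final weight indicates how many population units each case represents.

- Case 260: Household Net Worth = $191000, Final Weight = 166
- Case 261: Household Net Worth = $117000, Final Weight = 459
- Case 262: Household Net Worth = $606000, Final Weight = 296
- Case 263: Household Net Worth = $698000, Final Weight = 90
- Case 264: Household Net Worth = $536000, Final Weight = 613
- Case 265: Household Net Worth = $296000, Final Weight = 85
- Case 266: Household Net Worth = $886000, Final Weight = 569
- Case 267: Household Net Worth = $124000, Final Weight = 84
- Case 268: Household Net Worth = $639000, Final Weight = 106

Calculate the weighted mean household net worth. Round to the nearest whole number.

512000

Weighted sum = 191000×166 + 117000×459 + 606000×296 + 698000×90 + 536000×613 + 296000×85 + 886000×569 + 124000×84 + 639000×106
  = 31706000 + 53703000 + 179376000 + 62820000 + 328568000 + 25160000 + 504134000 + 10416000 + 67734000 = 1263617000
Sum of weights = 2468
Weighted mean = 1263617000 / 2468 = 512000.41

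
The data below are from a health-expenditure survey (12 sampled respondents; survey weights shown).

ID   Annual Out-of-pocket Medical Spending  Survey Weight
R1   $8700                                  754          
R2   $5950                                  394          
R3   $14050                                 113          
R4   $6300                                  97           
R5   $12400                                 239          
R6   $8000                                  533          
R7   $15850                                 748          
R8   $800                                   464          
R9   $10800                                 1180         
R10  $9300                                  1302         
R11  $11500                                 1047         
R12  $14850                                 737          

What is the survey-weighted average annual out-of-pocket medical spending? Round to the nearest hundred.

Weighted sum = 8700×754 + 5950×394 + 14050×113 + 6300×97 + 12400×239 + 8000×533 + 15850×748 + 800×464 + 10800×1180 + 9300×1302 + 11500×1047 + 14850×737
  = 6559800 + 2344300 + 1587650 + 611100 + 2963600 + 4264000 + 11855800 + 371200 + 12744000 + 12108600 + 12040500 + 10944450 = 78395000
Sum of weights = 754 + 394 + 113 + 97 + 239 + 533 + 748 + 464 + 1180 + 1302 + 1047 + 737 = 7608
Weighted mean = 78395000 / 7608 = 10304.285

10300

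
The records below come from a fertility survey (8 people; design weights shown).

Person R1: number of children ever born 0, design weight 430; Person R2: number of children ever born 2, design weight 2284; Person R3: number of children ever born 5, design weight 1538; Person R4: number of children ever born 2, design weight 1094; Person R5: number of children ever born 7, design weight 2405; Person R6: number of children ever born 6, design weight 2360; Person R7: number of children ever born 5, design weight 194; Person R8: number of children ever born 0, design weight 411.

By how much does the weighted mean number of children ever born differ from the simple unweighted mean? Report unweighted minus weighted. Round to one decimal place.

-1.0

Unweighted sum = 0 + 2 + 5 + 2 + 7 + 6 + 5 + 0 = 27
Unweighted mean = 27 / 8 = 3.375
Weighted sum = 0×430 + 2×2284 + 5×1538 + 2×1094 + 7×2405 + 6×2360 + 5×194 + 0×411
  = 46411
Sum of weights = 10716
Weighted mean = 46411 / 10716 = 4.3310004
Difference (unweighted minus weighted) = -0.95600037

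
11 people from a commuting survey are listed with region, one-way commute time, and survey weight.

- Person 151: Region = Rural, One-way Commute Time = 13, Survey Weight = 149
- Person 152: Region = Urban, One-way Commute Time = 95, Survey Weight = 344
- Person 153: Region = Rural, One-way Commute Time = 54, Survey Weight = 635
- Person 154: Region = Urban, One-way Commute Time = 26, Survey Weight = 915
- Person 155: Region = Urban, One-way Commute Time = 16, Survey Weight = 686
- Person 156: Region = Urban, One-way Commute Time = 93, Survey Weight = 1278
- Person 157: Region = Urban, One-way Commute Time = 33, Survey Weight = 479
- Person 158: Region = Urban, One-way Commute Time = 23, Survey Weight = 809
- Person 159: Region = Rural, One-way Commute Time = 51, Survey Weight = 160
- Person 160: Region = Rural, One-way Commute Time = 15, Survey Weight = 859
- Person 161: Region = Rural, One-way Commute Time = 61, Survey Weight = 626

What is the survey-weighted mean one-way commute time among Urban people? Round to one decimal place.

48.9

Urban rows: 152, 154, 155, 156, 157, 158
Weighted sum = 95×344 + 26×915 + 16×686 + 93×1278 + 33×479 + 23×809
  = 32680 + 23790 + 10976 + 118854 + 15807 + 18607 = 220714
Sum of weights = 344 + 915 + 686 + 1278 + 479 + 809 = 4511
Weighted mean = 220714 / 4511 = 48.927954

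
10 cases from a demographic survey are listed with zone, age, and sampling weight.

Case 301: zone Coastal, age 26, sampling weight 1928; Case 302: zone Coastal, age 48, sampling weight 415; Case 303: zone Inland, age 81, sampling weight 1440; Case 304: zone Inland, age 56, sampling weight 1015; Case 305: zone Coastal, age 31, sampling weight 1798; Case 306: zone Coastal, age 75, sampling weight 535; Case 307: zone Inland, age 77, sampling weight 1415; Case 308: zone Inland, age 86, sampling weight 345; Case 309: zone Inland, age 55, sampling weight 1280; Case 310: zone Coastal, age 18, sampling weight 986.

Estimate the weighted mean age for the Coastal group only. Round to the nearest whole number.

32

Coastal rows: 301, 302, 305, 306, 310
Weighted sum = 26×1928 + 48×415 + 31×1798 + 75×535 + 18×986
  = 183659
Sum of weights = 1928 + 415 + 1798 + 535 + 986 = 5662
Weighted mean = 183659 / 5662 = 32.437125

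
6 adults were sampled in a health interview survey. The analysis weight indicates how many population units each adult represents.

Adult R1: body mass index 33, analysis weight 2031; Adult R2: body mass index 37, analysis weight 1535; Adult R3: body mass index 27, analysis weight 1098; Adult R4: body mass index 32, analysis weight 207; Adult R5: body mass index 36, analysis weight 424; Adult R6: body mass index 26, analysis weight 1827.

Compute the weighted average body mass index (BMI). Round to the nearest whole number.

31

Weighted sum = 222854
Sum of weights = 2031 + 1535 + 1098 + 207 + 424 + 1827 = 7122
Weighted mean = 222854 / 7122 = 31.29093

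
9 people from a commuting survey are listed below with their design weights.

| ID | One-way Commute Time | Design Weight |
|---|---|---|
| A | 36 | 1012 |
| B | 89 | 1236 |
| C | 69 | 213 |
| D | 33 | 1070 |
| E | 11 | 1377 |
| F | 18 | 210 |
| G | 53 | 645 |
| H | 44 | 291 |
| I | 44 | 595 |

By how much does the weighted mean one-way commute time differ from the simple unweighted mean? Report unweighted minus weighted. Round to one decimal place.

0.7

Unweighted sum = 36 + 89 + 69 + 33 + 11 + 18 + 53 + 44 + 44 = 397
Unweighted mean = 397 / 9 = 44.111111
Weighted sum = 36×1012 + 89×1236 + 69×213 + 33×1070 + 11×1377 + 18×210 + 53×645 + 44×291 + 44×595
  = 288539
Sum of weights = 1012 + 1236 + 213 + 1070 + 1377 + 210 + 645 + 291 + 595 = 6649
Weighted mean = 288539 / 6649 = 43.395849
Difference (unweighted minus weighted) = 0.71526211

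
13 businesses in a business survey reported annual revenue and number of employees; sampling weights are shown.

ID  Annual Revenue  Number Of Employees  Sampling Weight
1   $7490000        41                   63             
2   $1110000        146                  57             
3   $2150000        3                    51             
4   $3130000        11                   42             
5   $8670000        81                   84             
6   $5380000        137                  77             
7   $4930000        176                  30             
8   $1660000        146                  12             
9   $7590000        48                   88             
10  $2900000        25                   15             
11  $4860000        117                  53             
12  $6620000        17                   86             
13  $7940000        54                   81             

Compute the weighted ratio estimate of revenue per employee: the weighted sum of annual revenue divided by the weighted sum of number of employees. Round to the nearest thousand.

Σ wᵢ·y = 4268070000
Σ wᵢ·x = 52541
Ratio = 4268070000 / 52541 = 81233.132

81000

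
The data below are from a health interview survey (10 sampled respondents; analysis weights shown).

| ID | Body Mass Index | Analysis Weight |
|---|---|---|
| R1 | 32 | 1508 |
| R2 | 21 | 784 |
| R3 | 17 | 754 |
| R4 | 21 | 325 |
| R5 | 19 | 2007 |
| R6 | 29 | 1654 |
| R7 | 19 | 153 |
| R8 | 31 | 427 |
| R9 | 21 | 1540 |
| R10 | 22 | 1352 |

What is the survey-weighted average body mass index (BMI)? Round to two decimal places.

Weighted sum = 32×1508 + 21×784 + 17×754 + 21×325 + 19×2007 + 29×1654 + 19×153 + 31×427 + 21×1540 + 22×1352
  = 48256 + 16464 + 12818 + 6825 + 38133 + 47966 + 2907 + 13237 + 32340 + 29744 = 248690
Sum of weights = 1508 + 784 + 754 + 325 + 2007 + 1654 + 153 + 427 + 1540 + 1352 = 10504
Weighted mean = 248690 / 10504 = 23.675743

23.68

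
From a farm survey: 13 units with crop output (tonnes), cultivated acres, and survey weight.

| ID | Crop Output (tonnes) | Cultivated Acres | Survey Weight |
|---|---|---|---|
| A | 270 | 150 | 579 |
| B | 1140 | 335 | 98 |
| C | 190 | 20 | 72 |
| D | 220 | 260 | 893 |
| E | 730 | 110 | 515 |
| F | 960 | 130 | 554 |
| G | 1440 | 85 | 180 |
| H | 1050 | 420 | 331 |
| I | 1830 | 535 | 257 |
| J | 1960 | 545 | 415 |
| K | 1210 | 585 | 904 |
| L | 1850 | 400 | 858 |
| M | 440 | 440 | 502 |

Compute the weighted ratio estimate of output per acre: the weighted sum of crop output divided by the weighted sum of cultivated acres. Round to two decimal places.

2.95

Σ wᵢ·y = 6178460
Σ wᵢ·x = 2092880
Ratio = 6178460 / 2092880 = 2.9521329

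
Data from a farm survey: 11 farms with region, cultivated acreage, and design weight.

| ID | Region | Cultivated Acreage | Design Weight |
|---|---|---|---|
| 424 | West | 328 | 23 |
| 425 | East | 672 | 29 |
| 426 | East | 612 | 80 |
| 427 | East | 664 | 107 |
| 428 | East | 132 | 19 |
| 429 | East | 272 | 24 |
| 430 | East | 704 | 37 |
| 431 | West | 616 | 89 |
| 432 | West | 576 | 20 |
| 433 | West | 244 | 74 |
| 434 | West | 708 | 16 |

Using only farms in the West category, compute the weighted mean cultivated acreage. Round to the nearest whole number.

West rows: 424, 431, 432, 433, 434
Weighted sum = 103272
Sum of weights = 23 + 89 + 20 + 74 + 16 = 222
Weighted mean = 103272 / 222 = 465.18919

465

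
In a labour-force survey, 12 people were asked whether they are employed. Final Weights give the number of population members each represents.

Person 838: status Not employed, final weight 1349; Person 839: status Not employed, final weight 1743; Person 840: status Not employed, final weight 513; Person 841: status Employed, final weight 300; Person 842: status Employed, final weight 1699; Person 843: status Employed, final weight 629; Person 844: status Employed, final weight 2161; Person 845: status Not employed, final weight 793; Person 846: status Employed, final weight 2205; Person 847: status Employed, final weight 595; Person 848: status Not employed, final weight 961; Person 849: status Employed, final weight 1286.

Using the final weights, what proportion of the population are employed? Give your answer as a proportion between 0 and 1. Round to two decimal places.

0.62

Sum of weights for 'Employed' = 300 + 1699 + 629 + 2161 + 2205 + 595 + 1286 = 8875
Total weight = 14234
Weighted proportion = 8875 / 14234 = 0.6235071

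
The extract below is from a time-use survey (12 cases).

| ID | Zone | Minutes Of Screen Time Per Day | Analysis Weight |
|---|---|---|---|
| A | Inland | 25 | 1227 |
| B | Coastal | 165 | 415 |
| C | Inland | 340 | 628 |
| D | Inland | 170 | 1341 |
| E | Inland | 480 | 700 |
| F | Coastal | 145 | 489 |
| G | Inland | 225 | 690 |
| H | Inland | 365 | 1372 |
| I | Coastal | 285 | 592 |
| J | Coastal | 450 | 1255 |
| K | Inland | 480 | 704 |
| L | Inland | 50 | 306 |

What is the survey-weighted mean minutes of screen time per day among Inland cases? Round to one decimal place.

Inland rows: A, C, D, E, G, H, K, L
Weighted sum = 25×1227 + 340×628 + 170×1341 + 480×700 + 225×690 + 365×1372 + 480×704 + 50×306
  = 30675 + 213520 + 227970 + 336000 + 155250 + 500780 + 337920 + 15300 = 1817415
Sum of weights = 1227 + 628 + 1341 + 700 + 690 + 1372 + 704 + 306 = 6968
Weighted mean = 1817415 / 6968 = 260.82305

260.8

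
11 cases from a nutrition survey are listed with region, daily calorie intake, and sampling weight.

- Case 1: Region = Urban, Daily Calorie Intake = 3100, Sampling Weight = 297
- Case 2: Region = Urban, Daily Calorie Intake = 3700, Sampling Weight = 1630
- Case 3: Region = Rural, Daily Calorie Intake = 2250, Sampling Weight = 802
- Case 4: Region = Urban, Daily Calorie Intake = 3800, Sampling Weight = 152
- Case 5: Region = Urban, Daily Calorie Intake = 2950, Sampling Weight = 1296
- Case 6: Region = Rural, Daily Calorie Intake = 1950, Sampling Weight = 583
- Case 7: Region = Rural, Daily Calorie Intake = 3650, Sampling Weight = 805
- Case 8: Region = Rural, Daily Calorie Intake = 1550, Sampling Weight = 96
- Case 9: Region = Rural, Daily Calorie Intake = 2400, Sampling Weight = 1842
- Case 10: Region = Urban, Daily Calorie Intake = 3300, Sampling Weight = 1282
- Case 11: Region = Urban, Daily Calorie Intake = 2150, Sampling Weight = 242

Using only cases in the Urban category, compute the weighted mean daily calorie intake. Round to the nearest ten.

3290

Urban rows: 1, 2, 4, 5, 10, 11
Weighted sum = 3100×297 + 3700×1630 + 3800×152 + 2950×1296 + 3300×1282 + 2150×242
  = 920700 + 6031000 + 577600 + 3823200 + 4230600 + 520300 = 16103400
Sum of weights = 4899
Weighted mean = 16103400 / 4899 = 3287.079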